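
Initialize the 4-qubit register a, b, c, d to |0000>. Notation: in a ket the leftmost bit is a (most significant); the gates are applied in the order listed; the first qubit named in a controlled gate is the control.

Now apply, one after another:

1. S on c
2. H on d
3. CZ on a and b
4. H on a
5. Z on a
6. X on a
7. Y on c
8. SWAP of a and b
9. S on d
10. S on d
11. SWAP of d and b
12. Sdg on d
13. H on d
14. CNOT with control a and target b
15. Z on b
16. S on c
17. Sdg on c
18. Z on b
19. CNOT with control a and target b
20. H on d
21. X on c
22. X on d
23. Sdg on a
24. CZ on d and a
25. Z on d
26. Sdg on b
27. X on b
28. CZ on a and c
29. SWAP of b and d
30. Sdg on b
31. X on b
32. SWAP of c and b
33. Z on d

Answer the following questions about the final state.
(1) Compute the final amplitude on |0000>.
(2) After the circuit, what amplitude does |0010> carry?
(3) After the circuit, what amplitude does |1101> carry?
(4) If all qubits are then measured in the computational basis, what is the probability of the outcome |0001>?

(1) The final state's coefficient on |0000> equals I/2. Key observation: the block from step 13 through step 20 cancels to the identity and can be dropped.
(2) The final state's coefficient on |0010> equals I/2.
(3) |1101> carries amplitude 0 in the final state.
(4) A full measurement returns |0001> with probability 1/4.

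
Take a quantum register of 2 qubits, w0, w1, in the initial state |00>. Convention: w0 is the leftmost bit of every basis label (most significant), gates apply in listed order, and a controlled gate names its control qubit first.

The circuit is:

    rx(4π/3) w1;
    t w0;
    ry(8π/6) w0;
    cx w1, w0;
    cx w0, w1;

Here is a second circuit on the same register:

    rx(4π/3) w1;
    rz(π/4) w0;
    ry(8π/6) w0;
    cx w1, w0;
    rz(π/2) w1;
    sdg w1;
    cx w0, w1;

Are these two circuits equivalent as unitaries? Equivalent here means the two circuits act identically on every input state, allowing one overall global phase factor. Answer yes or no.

Yes: on every input state the two circuits agree up to one overall phase factor.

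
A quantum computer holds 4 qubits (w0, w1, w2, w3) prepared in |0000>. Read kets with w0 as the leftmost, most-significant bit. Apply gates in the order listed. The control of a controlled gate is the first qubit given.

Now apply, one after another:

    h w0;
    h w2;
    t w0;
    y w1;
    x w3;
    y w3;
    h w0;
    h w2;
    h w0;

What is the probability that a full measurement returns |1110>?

A full measurement returns |1110> with probability 0.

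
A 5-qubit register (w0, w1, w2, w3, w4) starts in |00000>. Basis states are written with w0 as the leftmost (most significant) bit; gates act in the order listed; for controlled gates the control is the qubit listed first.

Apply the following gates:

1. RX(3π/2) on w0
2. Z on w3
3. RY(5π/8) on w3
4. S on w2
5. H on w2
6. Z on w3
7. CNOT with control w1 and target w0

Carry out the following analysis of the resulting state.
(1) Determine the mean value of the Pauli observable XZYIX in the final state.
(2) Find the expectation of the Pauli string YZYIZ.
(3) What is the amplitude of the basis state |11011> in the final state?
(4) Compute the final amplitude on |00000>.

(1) In the final state, XZYIX has expectation 0.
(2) In the final state, YZYIZ has expectation 0.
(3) |11011> carries amplitude 0 in the final state.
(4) The amplitude on |00000> is -cos(5*pi/16)/2.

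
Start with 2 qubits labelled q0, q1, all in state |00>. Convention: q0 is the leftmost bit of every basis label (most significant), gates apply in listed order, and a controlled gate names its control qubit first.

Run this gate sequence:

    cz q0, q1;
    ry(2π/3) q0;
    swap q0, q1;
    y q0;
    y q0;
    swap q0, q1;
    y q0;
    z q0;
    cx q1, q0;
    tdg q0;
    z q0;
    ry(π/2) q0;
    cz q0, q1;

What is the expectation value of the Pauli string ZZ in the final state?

The observable ZZ averages to sqrt(6)/4.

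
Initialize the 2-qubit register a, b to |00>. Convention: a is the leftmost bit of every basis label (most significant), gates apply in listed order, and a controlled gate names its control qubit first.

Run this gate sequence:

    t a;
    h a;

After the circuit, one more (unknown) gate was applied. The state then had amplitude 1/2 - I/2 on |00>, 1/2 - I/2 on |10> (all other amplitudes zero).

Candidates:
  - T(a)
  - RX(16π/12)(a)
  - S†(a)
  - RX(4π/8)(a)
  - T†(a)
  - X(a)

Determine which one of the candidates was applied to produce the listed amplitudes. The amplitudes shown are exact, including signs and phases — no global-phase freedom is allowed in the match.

It was RX(4π/8)(a) that produced the state shown.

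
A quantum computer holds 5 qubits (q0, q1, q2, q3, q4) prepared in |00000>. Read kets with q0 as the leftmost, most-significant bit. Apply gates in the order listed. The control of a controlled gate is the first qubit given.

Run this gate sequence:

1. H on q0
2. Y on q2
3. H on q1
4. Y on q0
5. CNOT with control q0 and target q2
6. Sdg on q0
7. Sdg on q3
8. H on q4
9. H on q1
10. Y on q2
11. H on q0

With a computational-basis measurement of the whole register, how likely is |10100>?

A full measurement returns |10100> with probability 1/8.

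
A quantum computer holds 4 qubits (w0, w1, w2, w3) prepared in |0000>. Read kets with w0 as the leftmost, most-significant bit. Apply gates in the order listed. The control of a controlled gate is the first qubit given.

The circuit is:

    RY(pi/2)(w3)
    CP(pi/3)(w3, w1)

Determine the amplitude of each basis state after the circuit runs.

The final amplitudes are sqrt(2)/2 on |0000>, sqrt(2)/2 on |0001>, and 0 on every other basis state.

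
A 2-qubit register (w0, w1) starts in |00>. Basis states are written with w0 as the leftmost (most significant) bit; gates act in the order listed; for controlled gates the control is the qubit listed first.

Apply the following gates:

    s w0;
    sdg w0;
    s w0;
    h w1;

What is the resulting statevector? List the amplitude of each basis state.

The resulting statevector has amplitude sqrt(2)/2 on |00>, sqrt(2)/2 on |01>, 0 on |10>, 0 on |11>.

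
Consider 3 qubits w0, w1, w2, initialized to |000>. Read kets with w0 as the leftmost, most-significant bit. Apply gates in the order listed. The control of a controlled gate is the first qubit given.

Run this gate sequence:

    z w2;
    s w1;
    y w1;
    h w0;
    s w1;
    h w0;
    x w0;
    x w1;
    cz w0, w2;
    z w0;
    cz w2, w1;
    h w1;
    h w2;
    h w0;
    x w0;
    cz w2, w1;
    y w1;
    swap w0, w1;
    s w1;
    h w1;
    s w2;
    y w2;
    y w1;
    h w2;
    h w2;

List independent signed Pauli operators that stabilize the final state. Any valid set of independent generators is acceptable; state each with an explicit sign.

The stabilizer group can be generated by +XIZ, +IYI, -ZIY, among other valid generating sets.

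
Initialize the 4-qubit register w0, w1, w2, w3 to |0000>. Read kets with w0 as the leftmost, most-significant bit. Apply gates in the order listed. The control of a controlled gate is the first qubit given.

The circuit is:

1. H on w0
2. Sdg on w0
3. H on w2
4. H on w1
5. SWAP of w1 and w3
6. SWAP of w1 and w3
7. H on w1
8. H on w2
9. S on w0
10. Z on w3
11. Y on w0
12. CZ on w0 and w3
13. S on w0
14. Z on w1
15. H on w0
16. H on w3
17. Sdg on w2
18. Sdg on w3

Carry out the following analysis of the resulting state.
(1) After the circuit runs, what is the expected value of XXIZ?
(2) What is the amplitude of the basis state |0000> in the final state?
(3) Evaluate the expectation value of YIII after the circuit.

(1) The observable XXIZ averages to 0.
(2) |0000> carries amplitude sqrt(2)*(-1 - I)/4 in the final state.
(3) In the final state, YIII has expectation 1.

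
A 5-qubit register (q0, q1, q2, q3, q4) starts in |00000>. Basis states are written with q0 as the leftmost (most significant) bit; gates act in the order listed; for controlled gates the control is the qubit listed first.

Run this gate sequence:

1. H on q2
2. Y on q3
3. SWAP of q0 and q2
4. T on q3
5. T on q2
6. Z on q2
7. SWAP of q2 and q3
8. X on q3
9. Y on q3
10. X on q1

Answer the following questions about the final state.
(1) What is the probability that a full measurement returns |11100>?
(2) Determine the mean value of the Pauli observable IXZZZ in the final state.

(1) Outcome |11100> occurs with probability 1/2.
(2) The expectation value of IXZZZ is 0.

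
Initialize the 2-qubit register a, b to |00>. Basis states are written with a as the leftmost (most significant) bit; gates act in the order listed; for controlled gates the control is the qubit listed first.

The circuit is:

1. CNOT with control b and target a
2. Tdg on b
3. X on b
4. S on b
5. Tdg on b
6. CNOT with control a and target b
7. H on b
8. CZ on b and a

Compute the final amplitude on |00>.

The final state's coefficient on |00> equals sqrt(2)*exp(I*pi/4)/2.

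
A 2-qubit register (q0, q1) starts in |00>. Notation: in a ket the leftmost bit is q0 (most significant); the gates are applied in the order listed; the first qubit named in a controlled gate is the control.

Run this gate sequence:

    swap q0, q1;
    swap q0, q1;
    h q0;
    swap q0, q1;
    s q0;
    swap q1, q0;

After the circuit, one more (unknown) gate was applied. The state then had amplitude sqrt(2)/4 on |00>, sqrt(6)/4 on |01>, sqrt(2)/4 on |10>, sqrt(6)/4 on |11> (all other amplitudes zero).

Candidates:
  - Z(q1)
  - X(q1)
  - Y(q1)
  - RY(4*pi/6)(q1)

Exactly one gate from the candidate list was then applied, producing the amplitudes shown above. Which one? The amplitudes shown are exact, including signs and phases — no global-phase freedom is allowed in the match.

The applied gate was RY(4*pi/6)(q1). Key observation: the block from step 1 through step 2 cancels to the identity and can be dropped.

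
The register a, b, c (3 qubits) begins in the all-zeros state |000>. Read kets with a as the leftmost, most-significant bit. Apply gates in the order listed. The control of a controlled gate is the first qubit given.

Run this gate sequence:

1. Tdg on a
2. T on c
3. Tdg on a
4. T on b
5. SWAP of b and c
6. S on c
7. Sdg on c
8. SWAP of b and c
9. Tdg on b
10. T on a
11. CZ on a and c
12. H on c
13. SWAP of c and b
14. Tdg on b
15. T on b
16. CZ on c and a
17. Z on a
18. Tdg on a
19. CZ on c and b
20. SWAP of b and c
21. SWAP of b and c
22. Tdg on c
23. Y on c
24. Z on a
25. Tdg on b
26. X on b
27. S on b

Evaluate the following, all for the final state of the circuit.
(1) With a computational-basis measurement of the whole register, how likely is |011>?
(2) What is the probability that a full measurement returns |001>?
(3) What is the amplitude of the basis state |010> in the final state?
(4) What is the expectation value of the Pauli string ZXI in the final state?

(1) A full measurement returns |011> with probability 1/2. Key observation: gates 3-10 undo each other exactly, leaving only the rest of the circuit to track.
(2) The probability of measuring |001> is 1/2.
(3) The final state's coefficient on |010> equals 0.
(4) The observable ZXI averages to -sqrt(2)/2.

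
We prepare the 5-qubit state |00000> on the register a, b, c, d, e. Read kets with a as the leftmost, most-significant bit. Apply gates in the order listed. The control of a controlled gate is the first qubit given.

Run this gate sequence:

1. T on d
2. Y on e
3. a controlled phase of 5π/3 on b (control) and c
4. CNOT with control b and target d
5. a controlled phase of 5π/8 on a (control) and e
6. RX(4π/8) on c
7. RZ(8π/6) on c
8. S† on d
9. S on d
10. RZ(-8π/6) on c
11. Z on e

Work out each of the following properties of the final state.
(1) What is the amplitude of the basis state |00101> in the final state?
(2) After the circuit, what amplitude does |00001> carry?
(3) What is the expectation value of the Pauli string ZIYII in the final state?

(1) The amplitude on |00101> is -sqrt(2)/2. Key observation: gates 7-10 undo each other exactly, leaving only the rest of the circuit to track.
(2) The amplitude on |00001> is -sqrt(2)*I/2.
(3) The observable ZIYII averages to -1.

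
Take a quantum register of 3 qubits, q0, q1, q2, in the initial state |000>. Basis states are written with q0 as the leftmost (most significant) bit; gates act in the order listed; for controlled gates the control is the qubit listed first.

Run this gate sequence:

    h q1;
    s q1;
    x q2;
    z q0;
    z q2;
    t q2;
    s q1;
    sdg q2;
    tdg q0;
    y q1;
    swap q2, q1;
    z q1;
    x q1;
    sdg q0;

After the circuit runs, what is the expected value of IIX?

The expectation value of IIX is 1.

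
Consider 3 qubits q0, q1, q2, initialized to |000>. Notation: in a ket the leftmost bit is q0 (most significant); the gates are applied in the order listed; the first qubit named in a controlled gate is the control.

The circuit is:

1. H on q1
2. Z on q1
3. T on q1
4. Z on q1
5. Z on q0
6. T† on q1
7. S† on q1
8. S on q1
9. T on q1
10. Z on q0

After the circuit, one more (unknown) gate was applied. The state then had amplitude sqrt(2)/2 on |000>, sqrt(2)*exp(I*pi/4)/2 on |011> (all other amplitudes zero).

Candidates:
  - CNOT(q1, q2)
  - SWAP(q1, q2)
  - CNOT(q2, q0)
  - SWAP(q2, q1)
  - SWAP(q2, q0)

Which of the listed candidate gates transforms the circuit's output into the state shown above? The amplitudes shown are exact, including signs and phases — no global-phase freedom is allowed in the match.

The unique candidate consistent with the amplitudes is CNOT(q1, q2). Key observation: steps 5-10 multiply out to the identity, so the circuit reduces to the remaining gates.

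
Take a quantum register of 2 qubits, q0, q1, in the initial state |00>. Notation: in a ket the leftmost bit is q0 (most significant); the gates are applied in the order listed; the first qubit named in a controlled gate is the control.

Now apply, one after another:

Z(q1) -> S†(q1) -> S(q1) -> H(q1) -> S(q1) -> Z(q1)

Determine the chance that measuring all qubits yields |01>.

The probability of measuring |01> is 1/2.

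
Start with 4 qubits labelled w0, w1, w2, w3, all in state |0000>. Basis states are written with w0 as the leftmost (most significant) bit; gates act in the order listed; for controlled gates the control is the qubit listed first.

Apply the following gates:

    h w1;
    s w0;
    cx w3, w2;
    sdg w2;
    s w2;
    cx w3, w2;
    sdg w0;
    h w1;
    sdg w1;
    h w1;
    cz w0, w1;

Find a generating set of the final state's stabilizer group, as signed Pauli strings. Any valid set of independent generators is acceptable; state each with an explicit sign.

One valid set of independent stabilizer generators is +IXII, +ZIII, +IIZI, +IIIZ (any independent generating set of the same group is equally correct).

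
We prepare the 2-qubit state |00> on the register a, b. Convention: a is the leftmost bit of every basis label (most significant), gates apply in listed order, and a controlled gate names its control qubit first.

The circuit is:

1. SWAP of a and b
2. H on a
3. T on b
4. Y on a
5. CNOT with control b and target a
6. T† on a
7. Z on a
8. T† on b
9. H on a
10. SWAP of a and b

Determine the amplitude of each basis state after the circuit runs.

The final amplitudes are -I/2 - exp(I*pi/4)/2 on |00>, -I/2 + exp(I*pi/4)/2 on |01>, 0 on |10>, 0 on |11>.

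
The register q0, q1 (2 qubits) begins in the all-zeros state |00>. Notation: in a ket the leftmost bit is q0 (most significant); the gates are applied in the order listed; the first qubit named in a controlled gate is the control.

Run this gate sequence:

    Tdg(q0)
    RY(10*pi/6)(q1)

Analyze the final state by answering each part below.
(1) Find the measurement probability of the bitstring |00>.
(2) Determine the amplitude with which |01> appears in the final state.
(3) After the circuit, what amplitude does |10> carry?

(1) A full measurement returns |00> with probability 3/4.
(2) The amplitude on |01> is 1/2.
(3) The amplitude on |10> is 0.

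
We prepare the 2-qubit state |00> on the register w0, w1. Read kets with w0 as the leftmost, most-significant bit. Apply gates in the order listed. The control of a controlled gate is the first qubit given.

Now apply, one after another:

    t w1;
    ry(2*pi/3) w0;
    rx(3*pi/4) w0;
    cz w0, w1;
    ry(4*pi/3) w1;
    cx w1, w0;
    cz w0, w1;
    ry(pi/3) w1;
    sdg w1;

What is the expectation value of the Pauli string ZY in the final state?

The observable ZY averages to 3/8 - sqrt(6)/8.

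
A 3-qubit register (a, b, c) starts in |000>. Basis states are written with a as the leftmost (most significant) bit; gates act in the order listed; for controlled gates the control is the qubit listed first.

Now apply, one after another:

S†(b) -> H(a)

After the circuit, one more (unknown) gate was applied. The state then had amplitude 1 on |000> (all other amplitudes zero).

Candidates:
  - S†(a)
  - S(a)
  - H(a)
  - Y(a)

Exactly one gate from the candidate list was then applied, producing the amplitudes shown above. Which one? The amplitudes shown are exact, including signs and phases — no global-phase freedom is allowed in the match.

The unique candidate consistent with the amplitudes is H(a).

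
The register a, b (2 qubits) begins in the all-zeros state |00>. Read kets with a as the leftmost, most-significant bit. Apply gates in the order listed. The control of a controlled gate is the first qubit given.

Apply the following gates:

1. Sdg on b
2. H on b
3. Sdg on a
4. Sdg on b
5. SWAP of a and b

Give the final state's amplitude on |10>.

The final state's coefficient on |10> equals -sqrt(2)*I/2.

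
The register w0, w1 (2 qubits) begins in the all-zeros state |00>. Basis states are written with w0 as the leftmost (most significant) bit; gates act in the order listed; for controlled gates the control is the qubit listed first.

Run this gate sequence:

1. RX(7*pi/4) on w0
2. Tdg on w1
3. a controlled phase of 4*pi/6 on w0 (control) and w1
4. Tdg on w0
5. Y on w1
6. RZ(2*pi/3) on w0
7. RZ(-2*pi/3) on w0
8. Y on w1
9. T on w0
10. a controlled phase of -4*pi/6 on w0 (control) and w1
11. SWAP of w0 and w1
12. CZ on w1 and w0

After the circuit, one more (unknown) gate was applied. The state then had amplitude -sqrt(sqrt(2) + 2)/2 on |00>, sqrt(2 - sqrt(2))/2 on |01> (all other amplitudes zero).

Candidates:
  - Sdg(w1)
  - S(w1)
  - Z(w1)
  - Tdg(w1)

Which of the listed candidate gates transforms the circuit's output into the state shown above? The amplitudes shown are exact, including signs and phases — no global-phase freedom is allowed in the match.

It was S(w1) that produced the state shown.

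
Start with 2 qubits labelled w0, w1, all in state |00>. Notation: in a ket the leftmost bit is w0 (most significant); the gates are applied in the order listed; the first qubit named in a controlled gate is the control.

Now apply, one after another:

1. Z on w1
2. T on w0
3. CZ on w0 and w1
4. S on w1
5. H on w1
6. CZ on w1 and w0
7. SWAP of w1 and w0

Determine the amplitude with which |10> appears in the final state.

The final state's coefficient on |10> equals sqrt(2)/2.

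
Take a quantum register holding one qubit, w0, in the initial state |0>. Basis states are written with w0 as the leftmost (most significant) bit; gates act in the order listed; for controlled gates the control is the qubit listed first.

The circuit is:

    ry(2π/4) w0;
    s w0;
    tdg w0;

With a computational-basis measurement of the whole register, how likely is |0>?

The probability of measuring |0> is 1/2.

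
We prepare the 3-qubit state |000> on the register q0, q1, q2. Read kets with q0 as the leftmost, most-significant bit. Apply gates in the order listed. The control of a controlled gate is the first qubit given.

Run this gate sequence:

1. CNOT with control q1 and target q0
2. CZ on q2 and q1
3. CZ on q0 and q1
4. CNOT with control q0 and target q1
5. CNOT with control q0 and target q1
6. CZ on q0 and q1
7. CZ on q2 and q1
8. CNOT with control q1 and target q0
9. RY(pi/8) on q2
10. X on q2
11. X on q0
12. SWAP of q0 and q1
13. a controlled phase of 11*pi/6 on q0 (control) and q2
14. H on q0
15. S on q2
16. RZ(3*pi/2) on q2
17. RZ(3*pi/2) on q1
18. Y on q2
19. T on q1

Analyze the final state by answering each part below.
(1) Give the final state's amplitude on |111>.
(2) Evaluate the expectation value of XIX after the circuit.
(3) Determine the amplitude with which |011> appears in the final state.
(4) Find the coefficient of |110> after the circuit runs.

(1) The final state's coefficient on |111> equals sqrt(2)*exp(3*I*pi/4)*sin(pi/16)/2. Key observation: the block from step 1 through step 8 cancels to the identity and can be dropped.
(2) The observable XIX averages to -sqrt(2 - sqrt(2))/2.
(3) The final state's coefficient on |011> equals sqrt(2)*exp(3*I*pi/4)*sin(pi/16)/2.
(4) The amplitude on |110> is -sqrt(2)*exp(3*I*pi/4)*cos(pi/16)/2.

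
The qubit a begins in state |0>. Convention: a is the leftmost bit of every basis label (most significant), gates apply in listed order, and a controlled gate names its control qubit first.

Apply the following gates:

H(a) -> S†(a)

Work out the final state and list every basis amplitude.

The final amplitudes are sqrt(2)/2 on |0>, -sqrt(2)*I/2 on |1>.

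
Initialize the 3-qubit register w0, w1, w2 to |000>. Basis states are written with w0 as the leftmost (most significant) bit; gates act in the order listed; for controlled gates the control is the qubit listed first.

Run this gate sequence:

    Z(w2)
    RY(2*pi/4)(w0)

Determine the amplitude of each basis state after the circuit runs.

After the circuit, the state carries amplitude sqrt(2)/2 on |000>, sqrt(2)/2 on |100>, and 0 on every other basis state.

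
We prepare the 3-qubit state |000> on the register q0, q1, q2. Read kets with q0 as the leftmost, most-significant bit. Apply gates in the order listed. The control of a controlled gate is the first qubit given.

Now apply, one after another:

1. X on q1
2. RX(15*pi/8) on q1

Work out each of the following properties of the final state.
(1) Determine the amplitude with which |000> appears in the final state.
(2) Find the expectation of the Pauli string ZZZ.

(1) The final state's coefficient on |000> equals -I*sin(pi/16).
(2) The expectation value of ZZZ is -sqrt(sqrt(2) + 2)/2.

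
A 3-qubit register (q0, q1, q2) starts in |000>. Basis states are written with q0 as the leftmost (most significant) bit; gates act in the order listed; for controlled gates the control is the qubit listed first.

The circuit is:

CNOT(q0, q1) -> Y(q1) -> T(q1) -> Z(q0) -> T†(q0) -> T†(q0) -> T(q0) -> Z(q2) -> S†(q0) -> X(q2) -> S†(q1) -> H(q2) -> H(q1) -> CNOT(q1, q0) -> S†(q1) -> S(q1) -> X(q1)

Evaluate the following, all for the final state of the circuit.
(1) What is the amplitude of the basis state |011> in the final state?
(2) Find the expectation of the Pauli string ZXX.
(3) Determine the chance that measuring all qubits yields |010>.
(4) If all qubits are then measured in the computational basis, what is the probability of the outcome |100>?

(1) The final state's coefficient on |011> equals -exp(I*pi/4)/2.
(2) The expectation value of ZXX is 0.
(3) A full measurement returns |010> with probability 1/4.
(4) A full measurement returns |100> with probability 1/4.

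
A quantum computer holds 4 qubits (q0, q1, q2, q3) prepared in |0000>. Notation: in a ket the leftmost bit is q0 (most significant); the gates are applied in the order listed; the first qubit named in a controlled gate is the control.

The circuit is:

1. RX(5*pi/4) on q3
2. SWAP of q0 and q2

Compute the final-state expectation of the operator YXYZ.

The expectation value of YXYZ is 0.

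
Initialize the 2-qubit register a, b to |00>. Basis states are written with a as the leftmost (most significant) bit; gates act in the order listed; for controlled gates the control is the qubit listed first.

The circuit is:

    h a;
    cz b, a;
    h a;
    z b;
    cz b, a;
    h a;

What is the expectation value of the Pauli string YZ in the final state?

The expectation value of YZ is 0.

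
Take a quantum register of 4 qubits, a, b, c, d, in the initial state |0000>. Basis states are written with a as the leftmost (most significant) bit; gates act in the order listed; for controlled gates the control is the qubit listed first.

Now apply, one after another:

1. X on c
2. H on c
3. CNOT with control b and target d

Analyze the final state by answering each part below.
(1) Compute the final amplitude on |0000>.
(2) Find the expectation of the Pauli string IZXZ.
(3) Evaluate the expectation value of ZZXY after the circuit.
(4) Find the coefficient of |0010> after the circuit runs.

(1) The amplitude on |0000> is sqrt(2)/2.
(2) The observable IZXZ averages to -1.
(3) In the final state, ZZXY has expectation 0.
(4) The amplitude on |0010> is -sqrt(2)/2.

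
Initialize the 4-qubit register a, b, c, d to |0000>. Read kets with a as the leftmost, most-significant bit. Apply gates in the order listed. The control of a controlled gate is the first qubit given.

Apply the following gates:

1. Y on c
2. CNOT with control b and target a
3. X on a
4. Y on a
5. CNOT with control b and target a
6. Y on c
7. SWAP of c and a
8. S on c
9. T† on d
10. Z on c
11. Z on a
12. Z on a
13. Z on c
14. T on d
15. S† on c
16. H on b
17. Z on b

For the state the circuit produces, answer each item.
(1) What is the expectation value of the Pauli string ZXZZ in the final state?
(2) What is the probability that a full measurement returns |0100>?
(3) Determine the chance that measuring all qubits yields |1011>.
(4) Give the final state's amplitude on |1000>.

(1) The observable ZXZZ averages to -1.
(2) Outcome |0100> occurs with probability 1/2.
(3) The probability of measuring |1011> is 0.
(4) |1000> carries amplitude 0 in the final state.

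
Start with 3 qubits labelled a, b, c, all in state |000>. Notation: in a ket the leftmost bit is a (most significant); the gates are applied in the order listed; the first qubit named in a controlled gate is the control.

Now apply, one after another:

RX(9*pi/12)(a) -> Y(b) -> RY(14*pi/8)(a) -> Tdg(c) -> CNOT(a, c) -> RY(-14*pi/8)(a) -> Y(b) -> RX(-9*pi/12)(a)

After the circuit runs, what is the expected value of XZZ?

The expectation value of XZZ is sqrt(2)/2.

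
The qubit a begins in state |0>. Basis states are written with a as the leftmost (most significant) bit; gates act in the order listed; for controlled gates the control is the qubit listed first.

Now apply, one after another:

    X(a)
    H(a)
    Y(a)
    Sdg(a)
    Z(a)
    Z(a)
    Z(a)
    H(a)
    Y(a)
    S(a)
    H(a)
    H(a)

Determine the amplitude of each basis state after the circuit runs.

After the circuit, the state carries amplitude 1/2 - I/2 on |0>, 1/2 - I/2 on |1>.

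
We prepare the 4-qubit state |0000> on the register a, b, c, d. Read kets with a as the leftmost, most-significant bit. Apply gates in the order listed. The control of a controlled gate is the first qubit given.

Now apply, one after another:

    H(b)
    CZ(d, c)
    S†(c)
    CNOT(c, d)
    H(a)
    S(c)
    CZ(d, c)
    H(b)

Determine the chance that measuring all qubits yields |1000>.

A full measurement returns |1000> with probability 1/2.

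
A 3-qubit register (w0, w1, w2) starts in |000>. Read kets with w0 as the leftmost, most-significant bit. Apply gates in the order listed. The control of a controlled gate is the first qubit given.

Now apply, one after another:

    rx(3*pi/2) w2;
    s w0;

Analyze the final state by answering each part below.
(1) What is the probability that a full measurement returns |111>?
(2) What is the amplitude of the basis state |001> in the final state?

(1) A full measurement returns |111> with probability 0.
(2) The amplitude on |001> is -sqrt(2)*I/2.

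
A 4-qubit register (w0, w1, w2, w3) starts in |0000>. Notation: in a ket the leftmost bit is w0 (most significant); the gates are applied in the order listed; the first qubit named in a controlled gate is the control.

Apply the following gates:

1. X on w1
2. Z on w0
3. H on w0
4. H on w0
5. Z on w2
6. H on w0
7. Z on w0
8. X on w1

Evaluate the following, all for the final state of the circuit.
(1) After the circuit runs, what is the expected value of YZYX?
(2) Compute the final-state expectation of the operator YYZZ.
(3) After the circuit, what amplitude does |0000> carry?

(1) In the final state, YZYX has expectation 0.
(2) The observable YYZZ averages to 0.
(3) The amplitude on |0000> is sqrt(2)/2.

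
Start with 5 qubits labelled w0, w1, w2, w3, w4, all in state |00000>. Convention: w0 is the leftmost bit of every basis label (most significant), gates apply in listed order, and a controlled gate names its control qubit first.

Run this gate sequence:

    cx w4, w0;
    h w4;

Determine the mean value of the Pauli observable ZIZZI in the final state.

The expectation value of ZIZZI is 1.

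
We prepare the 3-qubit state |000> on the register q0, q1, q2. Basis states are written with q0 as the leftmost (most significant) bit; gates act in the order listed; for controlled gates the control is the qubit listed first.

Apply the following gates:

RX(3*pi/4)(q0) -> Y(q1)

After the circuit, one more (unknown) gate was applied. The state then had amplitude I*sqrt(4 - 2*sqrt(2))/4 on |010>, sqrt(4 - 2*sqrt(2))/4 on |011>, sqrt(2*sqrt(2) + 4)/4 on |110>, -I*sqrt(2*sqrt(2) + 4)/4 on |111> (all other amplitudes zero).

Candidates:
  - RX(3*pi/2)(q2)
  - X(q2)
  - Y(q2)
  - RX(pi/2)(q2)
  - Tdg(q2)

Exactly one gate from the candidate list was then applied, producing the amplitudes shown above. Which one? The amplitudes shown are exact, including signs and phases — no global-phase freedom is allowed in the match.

It was RX(pi/2)(q2) that produced the state shown.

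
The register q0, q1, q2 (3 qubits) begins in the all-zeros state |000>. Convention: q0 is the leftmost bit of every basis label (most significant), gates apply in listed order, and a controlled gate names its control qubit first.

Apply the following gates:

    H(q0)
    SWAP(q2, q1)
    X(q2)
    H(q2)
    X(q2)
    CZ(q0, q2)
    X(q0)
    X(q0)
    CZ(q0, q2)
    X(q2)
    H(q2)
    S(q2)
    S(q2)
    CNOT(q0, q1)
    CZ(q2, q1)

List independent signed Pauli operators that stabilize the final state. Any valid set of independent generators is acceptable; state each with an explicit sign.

One valid set of independent stabilizer generators is -XXI, +ZZI, -IIZ (any independent generating set of the same group is equally correct).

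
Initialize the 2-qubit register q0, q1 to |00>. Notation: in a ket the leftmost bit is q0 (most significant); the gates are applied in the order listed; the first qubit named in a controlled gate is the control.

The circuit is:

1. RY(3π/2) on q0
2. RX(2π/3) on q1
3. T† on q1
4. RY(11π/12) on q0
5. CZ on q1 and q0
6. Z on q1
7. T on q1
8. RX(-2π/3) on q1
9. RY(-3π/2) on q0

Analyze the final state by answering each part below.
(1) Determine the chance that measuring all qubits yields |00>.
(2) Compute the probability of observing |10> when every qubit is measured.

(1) Outcome |00> occurs with probability sqrt(6)/64 + 7*sqrt(2)/64 + 5/16.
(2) A full measurement returns |10> with probability -7*sqrt(6)/64 - sqrt(2)/64 + 5/16.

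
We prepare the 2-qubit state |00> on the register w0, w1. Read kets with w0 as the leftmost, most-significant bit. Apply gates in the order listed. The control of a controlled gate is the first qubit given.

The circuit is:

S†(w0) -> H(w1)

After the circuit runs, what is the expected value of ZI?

The observable ZI averages to 1.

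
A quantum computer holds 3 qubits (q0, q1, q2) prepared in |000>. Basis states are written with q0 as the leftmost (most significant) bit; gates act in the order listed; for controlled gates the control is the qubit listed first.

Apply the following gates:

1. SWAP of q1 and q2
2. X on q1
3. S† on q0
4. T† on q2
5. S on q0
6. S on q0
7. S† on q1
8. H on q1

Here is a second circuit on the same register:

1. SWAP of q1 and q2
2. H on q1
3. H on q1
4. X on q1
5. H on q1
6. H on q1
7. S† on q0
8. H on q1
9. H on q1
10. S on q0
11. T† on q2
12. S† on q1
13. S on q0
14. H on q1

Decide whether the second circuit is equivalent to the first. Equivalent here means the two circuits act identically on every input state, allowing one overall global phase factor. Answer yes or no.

Yes — the two circuits implement the same unitary up to a global phase.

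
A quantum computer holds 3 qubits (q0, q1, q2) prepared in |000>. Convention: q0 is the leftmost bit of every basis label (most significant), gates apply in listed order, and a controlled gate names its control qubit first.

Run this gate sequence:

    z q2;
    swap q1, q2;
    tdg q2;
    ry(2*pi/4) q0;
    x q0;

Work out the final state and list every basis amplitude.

After the circuit, the state carries amplitude sqrt(2)/2 on |000>, sqrt(2)/2 on |100>, and 0 on every other basis state.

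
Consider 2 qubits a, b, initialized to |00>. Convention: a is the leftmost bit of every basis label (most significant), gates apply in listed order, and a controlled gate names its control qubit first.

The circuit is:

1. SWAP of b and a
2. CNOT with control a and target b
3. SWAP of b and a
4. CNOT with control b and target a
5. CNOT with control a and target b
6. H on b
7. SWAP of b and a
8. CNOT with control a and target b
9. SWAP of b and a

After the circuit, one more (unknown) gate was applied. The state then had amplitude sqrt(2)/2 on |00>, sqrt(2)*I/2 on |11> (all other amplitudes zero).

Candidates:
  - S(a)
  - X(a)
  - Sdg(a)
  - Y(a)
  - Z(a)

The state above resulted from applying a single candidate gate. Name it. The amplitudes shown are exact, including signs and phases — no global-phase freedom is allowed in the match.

The applied gate was S(a).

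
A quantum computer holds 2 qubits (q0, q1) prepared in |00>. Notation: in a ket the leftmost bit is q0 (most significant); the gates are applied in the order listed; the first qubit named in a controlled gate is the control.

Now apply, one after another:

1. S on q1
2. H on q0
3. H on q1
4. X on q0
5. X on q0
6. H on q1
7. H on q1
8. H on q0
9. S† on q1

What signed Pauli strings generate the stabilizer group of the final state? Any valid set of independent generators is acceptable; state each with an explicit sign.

One valid set of independent stabilizer generators is -IY, +ZI (any independent generating set of the same group is equally correct).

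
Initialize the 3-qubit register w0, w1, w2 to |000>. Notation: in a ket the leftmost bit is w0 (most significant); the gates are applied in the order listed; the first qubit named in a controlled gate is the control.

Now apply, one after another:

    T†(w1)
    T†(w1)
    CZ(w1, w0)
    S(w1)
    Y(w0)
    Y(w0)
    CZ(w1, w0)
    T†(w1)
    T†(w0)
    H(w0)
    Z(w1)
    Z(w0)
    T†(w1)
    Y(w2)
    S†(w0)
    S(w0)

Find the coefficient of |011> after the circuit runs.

The final state's coefficient on |011> equals 0.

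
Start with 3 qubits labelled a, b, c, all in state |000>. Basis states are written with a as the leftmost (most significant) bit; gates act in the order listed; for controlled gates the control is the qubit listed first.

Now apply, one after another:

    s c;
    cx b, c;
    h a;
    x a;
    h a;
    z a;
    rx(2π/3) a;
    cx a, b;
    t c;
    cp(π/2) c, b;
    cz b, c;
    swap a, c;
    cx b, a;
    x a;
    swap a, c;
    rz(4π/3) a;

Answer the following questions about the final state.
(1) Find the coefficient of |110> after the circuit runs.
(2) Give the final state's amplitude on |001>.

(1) |110> carries amplitude sqrt(3)*exp(I*pi/6)/2 in the final state. Key observation: steps 3-6 multiply out to the identity, so the circuit reduces to the remaining gates.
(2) The amplitude on |001> is -exp(I*pi/3)/2.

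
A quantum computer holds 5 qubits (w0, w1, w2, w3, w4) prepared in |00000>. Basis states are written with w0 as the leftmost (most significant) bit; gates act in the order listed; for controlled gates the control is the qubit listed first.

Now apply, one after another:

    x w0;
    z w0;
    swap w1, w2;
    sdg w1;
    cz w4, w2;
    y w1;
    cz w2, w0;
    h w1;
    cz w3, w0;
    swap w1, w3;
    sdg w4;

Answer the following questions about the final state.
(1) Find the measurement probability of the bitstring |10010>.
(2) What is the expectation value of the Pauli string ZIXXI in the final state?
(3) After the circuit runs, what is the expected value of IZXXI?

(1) A full measurement returns |10010> with probability 1/2.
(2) The expectation value of ZIXXI is 0.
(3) The expectation value of IZXXI is 0.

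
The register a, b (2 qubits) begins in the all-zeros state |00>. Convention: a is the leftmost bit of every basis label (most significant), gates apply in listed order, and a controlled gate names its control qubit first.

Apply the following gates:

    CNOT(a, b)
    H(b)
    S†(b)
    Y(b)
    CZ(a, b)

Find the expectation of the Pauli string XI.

In the final state, XI has expectation 0.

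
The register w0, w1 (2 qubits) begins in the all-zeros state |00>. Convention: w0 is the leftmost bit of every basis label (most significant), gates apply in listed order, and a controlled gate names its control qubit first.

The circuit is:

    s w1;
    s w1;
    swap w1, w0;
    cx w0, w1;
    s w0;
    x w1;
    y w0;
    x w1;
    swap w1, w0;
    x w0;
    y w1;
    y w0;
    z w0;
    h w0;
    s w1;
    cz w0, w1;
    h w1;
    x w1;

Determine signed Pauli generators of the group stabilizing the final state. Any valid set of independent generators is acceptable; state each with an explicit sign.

The stabilizer group can be generated by +XI, +IX, among other valid generating sets.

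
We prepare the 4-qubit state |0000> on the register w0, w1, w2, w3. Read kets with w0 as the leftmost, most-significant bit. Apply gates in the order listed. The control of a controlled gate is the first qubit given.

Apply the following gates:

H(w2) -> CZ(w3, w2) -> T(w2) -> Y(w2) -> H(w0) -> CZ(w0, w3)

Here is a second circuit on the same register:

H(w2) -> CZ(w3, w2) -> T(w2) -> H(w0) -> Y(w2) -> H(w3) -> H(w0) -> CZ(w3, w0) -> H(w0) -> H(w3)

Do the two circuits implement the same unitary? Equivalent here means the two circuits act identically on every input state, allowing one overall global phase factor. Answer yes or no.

No, they are not equivalent — no single phase factor reconciles the two unitaries.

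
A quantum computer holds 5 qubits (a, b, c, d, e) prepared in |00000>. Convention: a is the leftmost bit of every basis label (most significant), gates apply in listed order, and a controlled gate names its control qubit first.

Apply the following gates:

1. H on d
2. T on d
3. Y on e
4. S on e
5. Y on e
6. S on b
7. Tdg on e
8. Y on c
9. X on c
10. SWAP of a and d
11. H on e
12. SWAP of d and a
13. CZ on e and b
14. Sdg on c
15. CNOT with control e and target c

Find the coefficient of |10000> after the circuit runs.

The amplitude on |10000> is 0.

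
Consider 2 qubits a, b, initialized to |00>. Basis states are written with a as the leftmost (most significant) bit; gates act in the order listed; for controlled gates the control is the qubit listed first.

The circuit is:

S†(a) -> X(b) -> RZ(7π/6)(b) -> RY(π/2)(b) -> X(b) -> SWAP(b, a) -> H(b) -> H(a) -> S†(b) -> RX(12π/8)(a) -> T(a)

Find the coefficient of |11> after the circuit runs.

The amplitude on |11> is -exp(I*pi/3)/2.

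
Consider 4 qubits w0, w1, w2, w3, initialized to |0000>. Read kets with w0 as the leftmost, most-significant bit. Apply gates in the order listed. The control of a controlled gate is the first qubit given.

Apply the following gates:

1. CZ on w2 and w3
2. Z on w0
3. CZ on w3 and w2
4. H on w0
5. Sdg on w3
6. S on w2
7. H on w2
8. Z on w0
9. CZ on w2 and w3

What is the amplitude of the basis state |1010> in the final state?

The final state's coefficient on |1010> equals -1/2.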